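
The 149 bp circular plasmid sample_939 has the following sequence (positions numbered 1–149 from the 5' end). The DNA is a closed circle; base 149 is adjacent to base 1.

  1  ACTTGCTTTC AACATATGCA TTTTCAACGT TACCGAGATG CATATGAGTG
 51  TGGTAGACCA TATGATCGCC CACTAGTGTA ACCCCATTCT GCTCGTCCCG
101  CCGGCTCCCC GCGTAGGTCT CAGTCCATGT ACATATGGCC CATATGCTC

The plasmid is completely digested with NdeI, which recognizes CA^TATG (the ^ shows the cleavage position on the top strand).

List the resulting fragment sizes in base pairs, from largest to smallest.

73, 28, 21, 18, 9 bp

NdeI sites (CATATG) start at positions 13, 41, 59, 132, 141.
NdeI cuts after base 2 of each site, so after positions 14, 42, 60, 133, 142.
Circular molecule, 5 cuts → 5 fragments:
  15–42 → 28 bp
  43–60 → 18 bp
  61–133 → 73 bp
  134–142 → 9 bp
  143–149 then 1–14 → 7 + 14 = 21 bp
Sorted largest to smallest: 73, 28, 21, 18, 9 bp.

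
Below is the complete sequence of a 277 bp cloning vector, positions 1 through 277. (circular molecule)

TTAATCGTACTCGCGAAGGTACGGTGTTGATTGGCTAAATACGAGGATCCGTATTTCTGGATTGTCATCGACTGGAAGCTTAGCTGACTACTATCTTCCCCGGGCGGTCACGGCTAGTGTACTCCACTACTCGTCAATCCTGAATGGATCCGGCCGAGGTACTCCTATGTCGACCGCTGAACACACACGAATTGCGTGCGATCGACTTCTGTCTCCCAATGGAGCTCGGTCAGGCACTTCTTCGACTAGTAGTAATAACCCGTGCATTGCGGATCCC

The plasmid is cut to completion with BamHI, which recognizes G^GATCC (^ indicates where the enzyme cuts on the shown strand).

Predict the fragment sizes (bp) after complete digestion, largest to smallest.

125, 101, 51 bp

BamHI sites (GGATCC) start at positions 45, 146, 271.
BamHI cuts after the first base of each site, so after positions 45, 146, 271.
Circular molecule, 3 cuts → 3 fragments:
  46–146 → 101 bp
  147–271 → 125 bp
  272–277 then 1–45 → 6 + 45 = 51 bp
Sorted largest to smallest: 125, 101, 51 bp.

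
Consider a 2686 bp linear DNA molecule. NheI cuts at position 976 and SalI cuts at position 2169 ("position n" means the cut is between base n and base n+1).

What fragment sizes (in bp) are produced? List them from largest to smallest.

Combined cut positions (sorted): 976, 2169.
Linear molecule, 2 cuts → 3 fragments:
  976 − 0 = 976 bp
  2169 − 976 = 1193 bp
  2686 − 2169 = 517 bp
Sorted largest to smallest: 1193, 976, 517 bp.

1193, 976, 517 bp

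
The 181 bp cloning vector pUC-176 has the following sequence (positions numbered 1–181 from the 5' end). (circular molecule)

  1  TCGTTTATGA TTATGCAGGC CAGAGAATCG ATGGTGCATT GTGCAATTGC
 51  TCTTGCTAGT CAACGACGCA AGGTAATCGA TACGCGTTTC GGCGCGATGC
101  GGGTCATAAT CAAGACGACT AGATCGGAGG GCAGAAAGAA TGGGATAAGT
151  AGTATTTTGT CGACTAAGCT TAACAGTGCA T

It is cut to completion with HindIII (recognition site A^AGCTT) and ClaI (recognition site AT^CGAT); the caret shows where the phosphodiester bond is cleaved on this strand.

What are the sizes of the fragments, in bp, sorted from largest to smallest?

89, 49, 43 bp

The HindIII site (AAGCTT) starts at position 166.
HindIII cuts after the first base of each site, so after position 166.
ClaI sites (ATCGAT) start at positions 27, 76.
ClaI cuts after base 2 of each site, so after positions 28, 77.
Combined cut positions: 28, 77, 166.
Circular molecule, 3 cuts → 3 fragments:
  29–77 → 49 bp
  78–166 → 89 bp
  167–181 then 1–28 → 15 + 28 = 43 bp
Sorted largest to smallest: 89, 49, 43 bp.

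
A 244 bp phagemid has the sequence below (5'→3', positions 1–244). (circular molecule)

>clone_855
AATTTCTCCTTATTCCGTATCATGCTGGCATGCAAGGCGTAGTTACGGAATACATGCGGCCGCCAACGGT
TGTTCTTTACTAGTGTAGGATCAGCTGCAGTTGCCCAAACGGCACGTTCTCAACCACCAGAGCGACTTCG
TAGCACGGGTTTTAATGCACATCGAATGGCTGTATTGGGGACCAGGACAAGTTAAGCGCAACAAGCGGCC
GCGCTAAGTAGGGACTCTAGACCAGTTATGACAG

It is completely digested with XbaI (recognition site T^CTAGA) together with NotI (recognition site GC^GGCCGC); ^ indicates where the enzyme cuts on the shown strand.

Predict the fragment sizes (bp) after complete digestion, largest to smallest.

The XbaI site (TCTAGA) starts at position 226.
XbaI cuts after the first base of each site, so after position 226.
NotI sites (GCGGCCGC) start at positions 56, 205.
NotI cuts after base 2 of each site, so after positions 57, 206.
Combined cut positions: 57, 206, 226.
Circular molecule, 3 cuts → 3 fragments:
  58–206 → 149 bp
  207–226 → 20 bp
  227–244 then 1–57 → 18 + 57 = 75 bp
Sorted largest to smallest: 149, 75, 20 bp.

149, 75, 20 bp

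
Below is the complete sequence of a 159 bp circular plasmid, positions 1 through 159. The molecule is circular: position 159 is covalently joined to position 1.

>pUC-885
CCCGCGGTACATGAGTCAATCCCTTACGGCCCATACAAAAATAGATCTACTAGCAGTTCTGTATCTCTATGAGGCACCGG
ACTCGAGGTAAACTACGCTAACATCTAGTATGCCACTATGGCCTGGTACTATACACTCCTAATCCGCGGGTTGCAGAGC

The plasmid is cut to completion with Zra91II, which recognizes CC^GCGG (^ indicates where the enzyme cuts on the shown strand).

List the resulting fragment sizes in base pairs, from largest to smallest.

Zra91II sites (CCGCGG) start at positions 2, 144.
Zra91II cuts after base 2 of each site, so after positions 3, 145.
Circular molecule, 2 cuts → 2 fragments:
  4–145 → 142 bp
  146–159 then 1–3 → 14 + 3 = 17 bp
Sorted largest to smallest: 142, 17 bp.

142, 17 bp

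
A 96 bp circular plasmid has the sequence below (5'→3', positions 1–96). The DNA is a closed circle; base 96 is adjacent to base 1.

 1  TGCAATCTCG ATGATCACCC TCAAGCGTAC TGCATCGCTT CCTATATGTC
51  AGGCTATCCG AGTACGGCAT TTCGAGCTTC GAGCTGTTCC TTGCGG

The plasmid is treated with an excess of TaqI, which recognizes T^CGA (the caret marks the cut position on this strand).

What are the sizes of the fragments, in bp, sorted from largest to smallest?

TaqI sites (TCGA) start at positions 8, 72, 79.
TaqI cuts after the first base of each site, so after positions 8, 72, 79.
Circular molecule, 3 cuts → 3 fragments:
  9–72 → 64 bp
  73–79 → 7 bp
  80–96 then 1–8 → 17 + 8 = 25 bp
Sorted largest to smallest: 64, 25, 7 bp.

64, 25, 7 bp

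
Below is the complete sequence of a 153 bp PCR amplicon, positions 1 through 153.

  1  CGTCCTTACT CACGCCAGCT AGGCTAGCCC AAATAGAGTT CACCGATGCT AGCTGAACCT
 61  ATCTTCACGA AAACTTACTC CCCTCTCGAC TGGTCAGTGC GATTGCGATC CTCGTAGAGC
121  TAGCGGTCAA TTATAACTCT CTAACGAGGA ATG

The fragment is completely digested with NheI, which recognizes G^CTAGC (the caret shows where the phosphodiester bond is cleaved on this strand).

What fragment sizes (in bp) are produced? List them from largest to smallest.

NheI sites (GCTAGC) start at positions 23, 48, 119.
NheI cuts after the first base of each site, so after positions 23, 48, 119.
Linear molecule, 3 cuts → 4 fragments:
  1–23 → 23 bp
  24–48 → 25 bp
  49–119 → 71 bp
  120–153 → 34 bp
Sorted largest to smallest: 71, 34, 25, 23 bp.

71, 34, 25, 23 bp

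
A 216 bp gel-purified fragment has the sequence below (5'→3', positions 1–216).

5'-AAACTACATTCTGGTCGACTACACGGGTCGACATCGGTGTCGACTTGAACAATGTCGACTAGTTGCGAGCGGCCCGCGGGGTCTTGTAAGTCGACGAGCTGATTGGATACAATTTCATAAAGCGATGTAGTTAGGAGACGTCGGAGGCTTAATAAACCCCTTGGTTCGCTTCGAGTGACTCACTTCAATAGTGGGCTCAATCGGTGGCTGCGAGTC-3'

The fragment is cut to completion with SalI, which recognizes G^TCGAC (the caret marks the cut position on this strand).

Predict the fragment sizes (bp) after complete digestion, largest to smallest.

SalI sites (GTCGAC) start at positions 14, 27, 39, 54, 90.
SalI cuts after the first base of each site, so after positions 14, 27, 39, 54, 90.
Linear molecule, 5 cuts → 6 fragments:
  1–14 → 14 bp
  15–27 → 13 bp
  28–39 → 12 bp
  40–54 → 15 bp
  55–90 → 36 bp
  91–216 → 126 bp
Sorted largest to smallest: 126, 36, 15, 14, 13, 12 bp.

126, 36, 15, 14, 13, 12 bp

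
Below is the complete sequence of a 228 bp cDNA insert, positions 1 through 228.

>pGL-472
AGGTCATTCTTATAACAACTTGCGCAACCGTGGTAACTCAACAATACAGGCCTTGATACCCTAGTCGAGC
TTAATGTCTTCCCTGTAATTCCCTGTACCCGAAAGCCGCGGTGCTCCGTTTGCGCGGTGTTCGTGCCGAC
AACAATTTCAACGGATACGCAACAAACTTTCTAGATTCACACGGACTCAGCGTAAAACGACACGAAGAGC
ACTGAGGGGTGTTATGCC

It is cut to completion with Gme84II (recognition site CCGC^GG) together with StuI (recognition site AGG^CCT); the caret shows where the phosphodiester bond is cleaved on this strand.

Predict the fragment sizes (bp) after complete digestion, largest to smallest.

119, 59, 50 bp

The Gme84II site (CCGCGG) starts at position 106.
Gme84II cuts after base 4 of each site, so after position 109.
The StuI site (AGGCCT) starts at position 48.
StuI cuts after base 3 of each site, so after position 50.
Combined cut positions: 50, 109.
Linear molecule, 2 cuts → 3 fragments:
  1–50 → 50 bp
  51–109 → 59 bp
  110–228 → 119 bp
Sorted largest to smallest: 119, 59, 50 bp.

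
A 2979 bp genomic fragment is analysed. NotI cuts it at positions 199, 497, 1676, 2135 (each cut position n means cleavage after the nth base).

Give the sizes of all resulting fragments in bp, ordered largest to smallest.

Linear molecule, 4 cuts → 5 fragments:
  199 − 0 = 199 bp
  497 − 199 = 298 bp
  1676 − 497 = 1179 bp
  2135 − 1676 = 459 bp
  2979 − 2135 = 844 bp
Sorted largest to smallest: 1179, 844, 459, 298, 199 bp.

1179, 844, 459, 298, 199 bp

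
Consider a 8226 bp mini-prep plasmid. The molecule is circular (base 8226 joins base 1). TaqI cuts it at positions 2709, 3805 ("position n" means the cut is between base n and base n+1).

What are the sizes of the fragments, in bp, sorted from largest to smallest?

7130, 1096 bp

Circular molecule, 2 cuts → 2 fragments:
  3805 − 2709 = 1096 bp
  wrap: 8226 − 3805 + 2709 = 7130 bp
Sorted largest to smallest: 7130, 1096 bp.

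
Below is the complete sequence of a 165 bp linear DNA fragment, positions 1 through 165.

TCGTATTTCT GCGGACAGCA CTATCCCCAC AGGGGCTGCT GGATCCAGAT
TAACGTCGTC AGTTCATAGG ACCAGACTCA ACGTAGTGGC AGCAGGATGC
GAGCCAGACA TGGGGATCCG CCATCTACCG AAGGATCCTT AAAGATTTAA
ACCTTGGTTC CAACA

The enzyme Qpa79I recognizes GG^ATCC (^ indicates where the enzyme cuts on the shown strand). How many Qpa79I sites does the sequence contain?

GGATCC occurs starting at positions 41, 114, 133.
Qpa79I cuts at 3 sites.

3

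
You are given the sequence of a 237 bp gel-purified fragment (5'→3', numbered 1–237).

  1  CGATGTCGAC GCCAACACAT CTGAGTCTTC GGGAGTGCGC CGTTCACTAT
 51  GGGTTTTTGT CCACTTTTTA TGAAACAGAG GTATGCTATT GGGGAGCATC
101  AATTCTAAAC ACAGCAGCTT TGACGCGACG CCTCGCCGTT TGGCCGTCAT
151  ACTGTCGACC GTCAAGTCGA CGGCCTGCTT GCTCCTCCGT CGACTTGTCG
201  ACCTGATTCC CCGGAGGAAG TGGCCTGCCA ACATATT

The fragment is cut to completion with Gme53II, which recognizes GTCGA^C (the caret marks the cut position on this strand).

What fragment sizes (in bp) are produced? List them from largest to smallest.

149, 36, 23, 12, 9, 8 bp

Gme53II sites (GTCGAC) start at positions 5, 154, 166, 189, 197.
Gme53II cuts after base 5 of each site (before the last base), so after positions 9, 158, 170, 193, 201.
Linear molecule, 5 cuts → 6 fragments:
  1–9 → 9 bp
  10–158 → 149 bp
  159–170 → 12 bp
  171–193 → 23 bp
  194–201 → 8 bp
  202–237 → 36 bp
Sorted largest to smallest: 149, 36, 23, 12, 9, 8 bp.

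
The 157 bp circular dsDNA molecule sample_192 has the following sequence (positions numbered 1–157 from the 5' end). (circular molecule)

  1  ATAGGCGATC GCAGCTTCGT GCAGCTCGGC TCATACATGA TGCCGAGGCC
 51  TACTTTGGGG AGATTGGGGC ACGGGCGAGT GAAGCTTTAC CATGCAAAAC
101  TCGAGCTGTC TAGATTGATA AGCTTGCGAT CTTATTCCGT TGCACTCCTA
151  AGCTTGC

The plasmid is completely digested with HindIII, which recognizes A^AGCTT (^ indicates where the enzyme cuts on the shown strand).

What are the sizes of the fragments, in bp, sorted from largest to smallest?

HindIII sites (AAGCTT) start at positions 82, 120, 150.
HindIII cuts after the first base of each site, so after positions 82, 120, 150.
Circular molecule, 3 cuts → 3 fragments:
  83–120 → 38 bp
  121–150 → 30 bp
  151–157 then 1–82 → 7 + 82 = 89 bp
Sorted largest to smallest: 89, 38, 30 bp.

89, 38, 30 bp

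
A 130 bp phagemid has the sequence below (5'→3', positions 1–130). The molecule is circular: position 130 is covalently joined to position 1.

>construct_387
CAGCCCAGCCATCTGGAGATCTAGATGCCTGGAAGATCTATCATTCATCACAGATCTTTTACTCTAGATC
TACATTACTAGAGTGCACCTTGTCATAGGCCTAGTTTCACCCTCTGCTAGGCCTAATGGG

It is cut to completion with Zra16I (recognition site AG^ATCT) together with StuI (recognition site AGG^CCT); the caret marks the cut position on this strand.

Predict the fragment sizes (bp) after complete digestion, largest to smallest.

32, 27, 22, 18, 17, 14 bp

Zra16I sites (AGATCT) start at positions 17, 34, 52, 66.
Zra16I cuts after base 2 of each site, so after positions 18, 35, 53, 67.
StuI sites (AGGCCT) start at positions 97, 119.
StuI cuts after base 3 of each site, so after positions 99, 121.
Combined cut positions: 18, 35, 53, 67, 99, 121.
Circular molecule, 6 cuts → 6 fragments:
  19–35 → 17 bp
  36–53 → 18 bp
  54–67 → 14 bp
  68–99 → 32 bp
  100–121 → 22 bp
  122–130 then 1–18 → 9 + 18 = 27 bp
Sorted largest to smallest: 32, 27, 22, 18, 17, 14 bp.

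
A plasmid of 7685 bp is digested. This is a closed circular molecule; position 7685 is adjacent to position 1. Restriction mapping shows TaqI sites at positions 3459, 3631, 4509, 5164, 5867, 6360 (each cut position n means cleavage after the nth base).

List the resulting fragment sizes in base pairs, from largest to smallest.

Circular molecule, 6 cuts → 6 fragments:
  3631 − 3459 = 172 bp
  4509 − 3631 = 878 bp
  5164 − 4509 = 655 bp
  5867 − 5164 = 703 bp
  6360 − 5867 = 493 bp
  wrap: 7685 − 6360 + 3459 = 4784 bp
Sorted largest to smallest: 4784, 878, 703, 655, 493, 172 bp.

4784, 878, 703, 655, 493, 172 bp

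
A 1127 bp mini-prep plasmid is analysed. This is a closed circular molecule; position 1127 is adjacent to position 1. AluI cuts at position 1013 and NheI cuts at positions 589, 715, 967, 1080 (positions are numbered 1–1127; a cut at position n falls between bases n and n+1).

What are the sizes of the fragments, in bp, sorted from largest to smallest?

636, 252, 126, 67, 46 bp

Combined cut positions (sorted): 589, 715, 967, 1013, 1080.
Circular molecule, 5 cuts → 5 fragments:
  715 − 589 = 126 bp
  967 − 715 = 252 bp
  1013 − 967 = 46 bp
  1080 − 1013 = 67 bp
  wrap: 1127 − 1080 + 589 = 636 bp
Sorted largest to smallest: 636, 252, 126, 67, 46 bp.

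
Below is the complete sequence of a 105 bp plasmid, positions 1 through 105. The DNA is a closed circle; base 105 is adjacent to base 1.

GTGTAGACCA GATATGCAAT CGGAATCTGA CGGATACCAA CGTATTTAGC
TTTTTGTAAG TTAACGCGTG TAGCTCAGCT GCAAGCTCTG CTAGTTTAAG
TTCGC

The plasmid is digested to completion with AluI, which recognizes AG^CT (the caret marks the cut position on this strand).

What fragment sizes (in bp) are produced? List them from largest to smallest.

AluI sites (AGCT) start at positions 48, 72, 77, 84.
AluI cuts after base 2 of each site, so after positions 49, 73, 78, 85.
Circular molecule, 4 cuts → 4 fragments:
  50–73 → 24 bp
  74–78 → 5 bp
  79–85 → 7 bp
  86–105 then 1–49 → 20 + 49 = 69 bp
Sorted largest to smallest: 69, 24, 7, 5 bp.

69, 24, 7, 5 bp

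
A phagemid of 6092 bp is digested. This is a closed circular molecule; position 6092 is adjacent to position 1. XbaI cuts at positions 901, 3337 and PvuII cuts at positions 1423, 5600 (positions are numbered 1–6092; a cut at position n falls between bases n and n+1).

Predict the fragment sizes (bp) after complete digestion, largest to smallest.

2263, 1914, 1393, 522 bp

Combined cut positions (sorted): 901, 1423, 3337, 5600.
Circular molecule, 4 cuts → 4 fragments:
  1423 − 901 = 522 bp
  3337 − 1423 = 1914 bp
  5600 − 3337 = 2263 bp
  wrap: 6092 − 5600 + 901 = 1393 bp
Sorted largest to smallest: 2263, 1914, 1393, 522 bp.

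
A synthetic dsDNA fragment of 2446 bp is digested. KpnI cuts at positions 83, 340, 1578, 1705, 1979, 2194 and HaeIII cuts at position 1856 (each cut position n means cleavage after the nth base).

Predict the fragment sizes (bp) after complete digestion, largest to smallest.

1238, 257, 252, 215, 151, 127, 123, 83 bp

Combined cut positions (sorted): 83, 340, 1578, 1705, 1856, 1979, 2194.
Linear molecule, 7 cuts → 8 fragments:
  83 − 0 = 83 bp
  340 − 83 = 257 bp
  1578 − 340 = 1238 bp
  1705 − 1578 = 127 bp
  1856 − 1705 = 151 bp
  1979 − 1856 = 123 bp
  2194 − 1979 = 215 bp
  2446 − 2194 = 252 bp
Sorted largest to smallest: 1238, 257, 252, 215, 151, 127, 123, 83 bp.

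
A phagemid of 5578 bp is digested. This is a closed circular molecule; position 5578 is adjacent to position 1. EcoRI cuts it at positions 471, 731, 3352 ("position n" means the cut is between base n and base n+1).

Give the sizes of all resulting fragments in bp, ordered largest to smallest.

2697, 2621, 260 bp

Circular molecule, 3 cuts → 3 fragments:
  731 − 471 = 260 bp
  3352 − 731 = 2621 bp
  wrap: 5578 − 3352 + 471 = 2697 bp
Sorted largest to smallest: 2697, 2621, 260 bp.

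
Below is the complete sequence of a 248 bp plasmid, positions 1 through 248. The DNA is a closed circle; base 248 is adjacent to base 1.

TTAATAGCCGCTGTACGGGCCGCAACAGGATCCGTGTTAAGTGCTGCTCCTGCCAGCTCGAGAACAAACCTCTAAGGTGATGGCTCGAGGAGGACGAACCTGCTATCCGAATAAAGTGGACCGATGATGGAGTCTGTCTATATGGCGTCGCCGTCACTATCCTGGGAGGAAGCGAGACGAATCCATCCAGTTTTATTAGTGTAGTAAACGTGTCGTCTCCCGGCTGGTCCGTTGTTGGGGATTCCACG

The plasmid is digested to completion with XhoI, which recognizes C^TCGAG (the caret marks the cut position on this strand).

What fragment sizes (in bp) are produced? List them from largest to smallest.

XhoI sites (CTCGAG) start at positions 57, 84.
XhoI cuts after the first base of each site, so after positions 57, 84.
Circular molecule, 2 cuts → 2 fragments:
  58–84 → 27 bp
  85–248 then 1–57 → 164 + 57 = 221 bp
Sorted largest to smallest: 221, 27 bp.

221, 27 bp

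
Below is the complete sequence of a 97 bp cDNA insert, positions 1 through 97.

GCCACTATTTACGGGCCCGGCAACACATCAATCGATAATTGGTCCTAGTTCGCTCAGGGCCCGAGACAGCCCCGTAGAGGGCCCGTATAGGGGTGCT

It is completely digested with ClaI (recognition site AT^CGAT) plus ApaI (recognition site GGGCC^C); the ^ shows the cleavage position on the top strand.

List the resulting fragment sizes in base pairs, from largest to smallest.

The ClaI site (ATCGAT) starts at position 31.
ClaI cuts after base 2 of each site, so after position 32.
ApaI sites (GGGCCC) start at positions 13, 57, 79.
ApaI cuts after base 5 of each site (before the last base), so after positions 17, 61, 83.
Combined cut positions: 17, 32, 61, 83.
Linear molecule, 4 cuts → 5 fragments:
  1–17 → 17 bp
  18–32 → 15 bp
  33–61 → 29 bp
  62–83 → 22 bp
  84–97 → 14 bp
Sorted largest to smallest: 29, 22, 17, 15, 14 bp.

29, 22, 17, 15, 14 bp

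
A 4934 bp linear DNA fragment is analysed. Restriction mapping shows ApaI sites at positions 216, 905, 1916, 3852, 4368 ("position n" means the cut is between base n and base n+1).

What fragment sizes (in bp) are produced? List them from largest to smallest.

Linear molecule, 5 cuts → 6 fragments:
  216 − 0 = 216 bp
  905 − 216 = 689 bp
  1916 − 905 = 1011 bp
  3852 − 1916 = 1936 bp
  4368 − 3852 = 516 bp
  4934 − 4368 = 566 bp
Sorted largest to smallest: 1936, 1011, 689, 566, 516, 216 bp.

1936, 1011, 689, 566, 516, 216 bp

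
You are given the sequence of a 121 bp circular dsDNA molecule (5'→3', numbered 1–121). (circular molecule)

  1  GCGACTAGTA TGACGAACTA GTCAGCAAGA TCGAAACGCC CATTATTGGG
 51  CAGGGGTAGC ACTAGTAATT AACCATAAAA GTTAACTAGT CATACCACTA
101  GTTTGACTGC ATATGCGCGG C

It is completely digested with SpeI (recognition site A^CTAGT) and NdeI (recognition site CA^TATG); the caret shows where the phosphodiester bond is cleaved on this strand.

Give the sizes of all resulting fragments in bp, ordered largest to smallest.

SpeI sites (ACTAGT) start at positions 4, 17, 61, 85, 97.
SpeI cuts after the first base of each site, so after positions 4, 17, 61, 85, 97.
The NdeI site (CATATG) starts at position 110.
NdeI cuts after base 2 of each site, so after position 111.
Combined cut positions: 4, 17, 61, 85, 97, 111.
Circular molecule, 6 cuts → 6 fragments:
  5–17 → 13 bp
  18–61 → 44 bp
  62–85 → 24 bp
  86–97 → 12 bp
  98–111 → 14 bp
  112–121 then 1–4 → 10 + 4 = 14 bp
Sorted largest to smallest: 44, 24, 14, 14, 13, 12 bp.

44, 24, 14, 14, 13, 12 bp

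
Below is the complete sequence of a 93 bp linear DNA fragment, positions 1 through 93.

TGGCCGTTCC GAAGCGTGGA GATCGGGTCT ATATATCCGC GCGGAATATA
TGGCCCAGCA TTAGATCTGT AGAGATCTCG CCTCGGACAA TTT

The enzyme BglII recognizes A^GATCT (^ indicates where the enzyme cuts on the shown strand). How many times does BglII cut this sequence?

2

AGATCT occurs starting at positions 63, 73.
BglII cuts at 2 sites.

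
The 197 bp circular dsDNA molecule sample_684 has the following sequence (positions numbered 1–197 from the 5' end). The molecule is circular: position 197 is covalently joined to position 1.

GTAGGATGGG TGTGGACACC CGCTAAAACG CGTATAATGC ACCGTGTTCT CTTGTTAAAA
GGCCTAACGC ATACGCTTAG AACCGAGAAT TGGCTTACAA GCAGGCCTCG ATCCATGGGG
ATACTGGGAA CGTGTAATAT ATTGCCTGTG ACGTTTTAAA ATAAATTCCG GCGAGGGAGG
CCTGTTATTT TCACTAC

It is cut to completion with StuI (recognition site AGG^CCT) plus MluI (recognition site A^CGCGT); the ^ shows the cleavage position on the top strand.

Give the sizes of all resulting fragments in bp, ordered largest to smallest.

75, 45, 43, 34 bp

StuI sites (AGGCCT) start at positions 60, 103, 178.
StuI cuts after base 3 of each site, so after positions 62, 105, 180.
The MluI site (ACGCGT) starts at position 28.
MluI cuts after the first base of each site, so after position 28.
Combined cut positions: 28, 62, 105, 180.
Circular molecule, 4 cuts → 4 fragments:
  29–62 → 34 bp
  63–105 → 43 bp
  106–180 → 75 bp
  181–197 then 1–28 → 17 + 28 = 45 bp
Sorted largest to smallest: 75, 45, 43, 34 bp.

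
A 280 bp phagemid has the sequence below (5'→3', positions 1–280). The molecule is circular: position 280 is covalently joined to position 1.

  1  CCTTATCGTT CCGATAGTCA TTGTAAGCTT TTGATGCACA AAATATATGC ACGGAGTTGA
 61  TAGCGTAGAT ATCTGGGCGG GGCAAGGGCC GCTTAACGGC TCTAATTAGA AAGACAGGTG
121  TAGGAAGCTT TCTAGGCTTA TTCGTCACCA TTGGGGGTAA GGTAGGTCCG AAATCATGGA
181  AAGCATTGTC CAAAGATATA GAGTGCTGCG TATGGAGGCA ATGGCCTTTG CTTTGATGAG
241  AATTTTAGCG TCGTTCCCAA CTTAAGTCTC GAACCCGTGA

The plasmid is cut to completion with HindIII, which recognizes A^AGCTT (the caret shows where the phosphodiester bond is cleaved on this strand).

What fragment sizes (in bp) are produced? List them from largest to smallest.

180, 100 bp

HindIII sites (AAGCTT) start at positions 25, 125.
HindIII cuts after the first base of each site, so after positions 25, 125.
Circular molecule, 2 cuts → 2 fragments:
  26–125 → 100 bp
  126–280 then 1–25 → 155 + 25 = 180 bp
Sorted largest to smallest: 180, 100 bp.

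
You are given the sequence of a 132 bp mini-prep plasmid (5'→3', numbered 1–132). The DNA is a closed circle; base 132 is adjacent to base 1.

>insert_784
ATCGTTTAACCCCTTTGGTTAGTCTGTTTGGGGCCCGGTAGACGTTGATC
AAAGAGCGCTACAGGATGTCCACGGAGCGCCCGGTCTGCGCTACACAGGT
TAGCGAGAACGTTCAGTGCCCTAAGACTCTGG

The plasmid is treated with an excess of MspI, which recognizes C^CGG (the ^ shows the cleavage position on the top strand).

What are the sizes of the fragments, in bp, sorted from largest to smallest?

MspI sites (CCGG) start at positions 35, 81.
MspI cuts after the first base of each site, so after positions 35, 81.
Circular molecule, 2 cuts → 2 fragments:
  36–81 → 46 bp
  82–132 then 1–35 → 51 + 35 = 86 bp
Sorted largest to smallest: 86, 46 bp.

86, 46 bp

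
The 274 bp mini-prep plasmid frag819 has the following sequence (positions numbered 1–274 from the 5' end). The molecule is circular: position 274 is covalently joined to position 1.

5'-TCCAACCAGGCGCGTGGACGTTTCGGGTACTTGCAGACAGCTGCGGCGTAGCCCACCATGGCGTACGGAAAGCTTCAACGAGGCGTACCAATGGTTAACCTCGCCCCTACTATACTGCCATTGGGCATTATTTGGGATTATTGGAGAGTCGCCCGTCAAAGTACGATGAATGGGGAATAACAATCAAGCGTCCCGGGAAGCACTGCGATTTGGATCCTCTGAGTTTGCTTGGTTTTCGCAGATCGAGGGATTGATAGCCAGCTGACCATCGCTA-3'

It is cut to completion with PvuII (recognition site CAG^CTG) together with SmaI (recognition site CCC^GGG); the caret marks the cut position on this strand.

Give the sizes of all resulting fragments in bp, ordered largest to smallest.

154, 67, 53 bp

PvuII sites (CAGCTG) start at positions 38, 259.
PvuII cuts after base 3 of each site, so after positions 40, 261.
The SmaI site (CCCGGG) starts at position 192.
SmaI cuts after base 3 of each site, so after position 194.
Combined cut positions: 40, 194, 261.
Circular molecule, 3 cuts → 3 fragments:
  41–194 → 154 bp
  195–261 → 67 bp
  262–274 then 1–40 → 13 + 40 = 53 bp
Sorted largest to smallest: 154, 67, 53 bp.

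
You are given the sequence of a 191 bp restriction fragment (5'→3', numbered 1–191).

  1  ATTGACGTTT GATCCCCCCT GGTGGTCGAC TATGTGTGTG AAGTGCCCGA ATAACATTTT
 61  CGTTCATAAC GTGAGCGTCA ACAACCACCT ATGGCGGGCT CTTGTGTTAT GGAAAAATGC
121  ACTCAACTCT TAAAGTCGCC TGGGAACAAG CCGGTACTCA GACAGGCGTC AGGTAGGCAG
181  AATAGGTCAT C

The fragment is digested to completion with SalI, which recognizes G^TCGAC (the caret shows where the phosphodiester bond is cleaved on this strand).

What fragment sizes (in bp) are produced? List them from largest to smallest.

166, 25 bp

The SalI site (GTCGAC) starts at position 25.
SalI cuts after the first base of each site, so after position 25.
Linear molecule, 1 cut → 2 fragments:
  1–25 → 25 bp
  26–191 → 166 bp
Sorted largest to smallest: 166, 25 bp.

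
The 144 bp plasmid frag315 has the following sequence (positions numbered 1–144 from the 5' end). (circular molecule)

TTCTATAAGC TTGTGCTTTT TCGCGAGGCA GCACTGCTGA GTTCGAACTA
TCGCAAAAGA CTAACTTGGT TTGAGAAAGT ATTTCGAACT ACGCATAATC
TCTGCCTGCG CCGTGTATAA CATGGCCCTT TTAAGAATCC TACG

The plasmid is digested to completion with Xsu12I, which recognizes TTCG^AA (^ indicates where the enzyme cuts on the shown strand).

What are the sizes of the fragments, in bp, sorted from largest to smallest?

103, 41 bp

Xsu12I sites (TTCGAA) start at positions 42, 83.
Xsu12I cuts after base 4 of each site, so after positions 45, 86.
Circular molecule, 2 cuts → 2 fragments:
  46–86 → 41 bp
  87–144 then 1–45 → 58 + 45 = 103 bp
Sorted largest to smallest: 103, 41 bp.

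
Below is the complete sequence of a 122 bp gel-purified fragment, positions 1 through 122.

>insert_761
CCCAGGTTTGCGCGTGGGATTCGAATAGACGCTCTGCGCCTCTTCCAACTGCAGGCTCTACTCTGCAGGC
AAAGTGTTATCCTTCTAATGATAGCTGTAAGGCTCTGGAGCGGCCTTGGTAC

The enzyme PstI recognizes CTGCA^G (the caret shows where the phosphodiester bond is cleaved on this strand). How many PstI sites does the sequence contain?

2

CTGCAG occurs starting at positions 49, 63.
PstI cuts at 2 sites.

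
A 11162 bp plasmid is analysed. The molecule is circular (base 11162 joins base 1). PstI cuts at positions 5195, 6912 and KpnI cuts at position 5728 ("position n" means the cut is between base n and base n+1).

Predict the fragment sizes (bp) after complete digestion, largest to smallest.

Combined cut positions (sorted): 5195, 5728, 6912.
Circular molecule, 3 cuts → 3 fragments:
  5728 − 5195 = 533 bp
  6912 − 5728 = 1184 bp
  wrap: 11162 − 6912 + 5195 = 9445 bp
Sorted largest to smallest: 9445, 1184, 533 bp.

9445, 1184, 533 bp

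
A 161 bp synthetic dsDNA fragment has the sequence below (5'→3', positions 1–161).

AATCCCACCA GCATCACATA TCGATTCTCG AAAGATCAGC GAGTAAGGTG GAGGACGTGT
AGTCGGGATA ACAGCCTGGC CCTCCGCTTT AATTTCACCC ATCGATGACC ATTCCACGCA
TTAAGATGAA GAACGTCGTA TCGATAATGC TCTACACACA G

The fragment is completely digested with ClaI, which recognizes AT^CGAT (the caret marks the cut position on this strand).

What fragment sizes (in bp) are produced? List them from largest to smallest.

81, 39, 21, 20 bp

ClaI sites (ATCGAT) start at positions 20, 101, 140.
ClaI cuts after base 2 of each site, so after positions 21, 102, 141.
Linear molecule, 3 cuts → 4 fragments:
  1–21 → 21 bp
  22–102 → 81 bp
  103–141 → 39 bp
  142–161 → 20 bp
Sorted largest to smallest: 81, 39, 21, 20 bp.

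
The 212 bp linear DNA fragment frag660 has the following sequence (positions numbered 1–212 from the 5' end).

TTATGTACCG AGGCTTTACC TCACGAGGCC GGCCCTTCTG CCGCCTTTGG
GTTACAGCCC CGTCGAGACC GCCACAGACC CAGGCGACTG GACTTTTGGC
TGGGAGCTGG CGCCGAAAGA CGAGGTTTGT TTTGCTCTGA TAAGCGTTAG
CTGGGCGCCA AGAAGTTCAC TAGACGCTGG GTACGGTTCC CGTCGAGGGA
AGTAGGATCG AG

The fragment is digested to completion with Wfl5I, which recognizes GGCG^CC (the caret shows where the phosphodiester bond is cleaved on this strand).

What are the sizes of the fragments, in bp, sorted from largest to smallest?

112, 55, 45 bp

Wfl5I sites (GGCGCC) start at positions 109, 154.
Wfl5I cuts after base 4 of each site, so after positions 112, 157.
Linear molecule, 2 cuts → 3 fragments:
  1–112 → 112 bp
  113–157 → 45 bp
  158–212 → 55 bp
Sorted largest to smallest: 112, 55, 45 bp.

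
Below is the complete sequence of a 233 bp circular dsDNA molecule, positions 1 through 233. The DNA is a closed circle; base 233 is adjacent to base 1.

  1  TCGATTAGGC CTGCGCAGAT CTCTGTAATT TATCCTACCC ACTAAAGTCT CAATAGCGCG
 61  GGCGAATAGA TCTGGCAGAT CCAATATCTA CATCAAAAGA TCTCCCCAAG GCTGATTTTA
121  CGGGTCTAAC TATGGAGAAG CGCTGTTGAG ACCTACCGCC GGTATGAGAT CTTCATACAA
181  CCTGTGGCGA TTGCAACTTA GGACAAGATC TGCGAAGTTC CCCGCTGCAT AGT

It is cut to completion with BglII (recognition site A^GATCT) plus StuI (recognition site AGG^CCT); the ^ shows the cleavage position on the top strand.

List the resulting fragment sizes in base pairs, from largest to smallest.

BglII sites (AGATCT) start at positions 17, 68, 98, 167, 206.
BglII cuts after the first base of each site, so after positions 17, 68, 98, 167, 206.
The StuI site (AGGCCT) starts at position 7.
StuI cuts after base 3 of each site, so after position 9.
Combined cut positions: 9, 17, 68, 98, 167, 206.
Circular molecule, 6 cuts → 6 fragments:
  10–17 → 8 bp
  18–68 → 51 bp
  69–98 → 30 bp
  99–167 → 69 bp
  168–206 → 39 bp
  207–233 then 1–9 → 27 + 9 = 36 bp
Sorted largest to smallest: 69, 51, 39, 36, 30, 8 bp.

69, 51, 39, 36, 30, 8 bp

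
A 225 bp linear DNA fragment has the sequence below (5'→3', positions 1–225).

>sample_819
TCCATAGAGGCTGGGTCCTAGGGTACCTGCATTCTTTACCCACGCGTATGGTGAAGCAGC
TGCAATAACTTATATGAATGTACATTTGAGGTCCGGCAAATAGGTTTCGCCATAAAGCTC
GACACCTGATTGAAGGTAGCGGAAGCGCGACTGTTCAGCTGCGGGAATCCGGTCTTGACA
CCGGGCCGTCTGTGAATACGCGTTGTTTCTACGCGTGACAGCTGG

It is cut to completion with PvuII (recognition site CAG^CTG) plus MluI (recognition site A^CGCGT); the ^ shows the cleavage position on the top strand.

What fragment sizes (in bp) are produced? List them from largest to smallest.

99, 42, 40, 17, 13, 10, 4 bp

PvuII sites (CAGCTG) start at positions 57, 156, 219.
PvuII cuts after base 3 of each site, so after positions 59, 158, 221.
MluI sites (ACGCGT) start at positions 42, 198, 211.
MluI cuts after the first base of each site, so after positions 42, 198, 211.
Combined cut positions: 42, 59, 158, 198, 211, 221.
Linear molecule, 6 cuts → 7 fragments:
  1–42 → 42 bp
  43–59 → 17 bp
  60–158 → 99 bp
  159–198 → 40 bp
  199–211 → 13 bp
  212–221 → 10 bp
  222–225 → 4 bp
Sorted largest to smallest: 99, 42, 40, 17, 13, 10, 4 bp.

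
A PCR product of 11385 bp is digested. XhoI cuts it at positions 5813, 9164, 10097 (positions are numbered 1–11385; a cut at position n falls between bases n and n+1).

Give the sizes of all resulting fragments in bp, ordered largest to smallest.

Linear molecule, 3 cuts → 4 fragments:
  5813 − 0 = 5813 bp
  9164 − 5813 = 3351 bp
  10097 − 9164 = 933 bp
  11385 − 10097 = 1288 bp
Sorted largest to smallest: 5813, 3351, 1288, 933 bp.

5813, 3351, 1288, 933 bp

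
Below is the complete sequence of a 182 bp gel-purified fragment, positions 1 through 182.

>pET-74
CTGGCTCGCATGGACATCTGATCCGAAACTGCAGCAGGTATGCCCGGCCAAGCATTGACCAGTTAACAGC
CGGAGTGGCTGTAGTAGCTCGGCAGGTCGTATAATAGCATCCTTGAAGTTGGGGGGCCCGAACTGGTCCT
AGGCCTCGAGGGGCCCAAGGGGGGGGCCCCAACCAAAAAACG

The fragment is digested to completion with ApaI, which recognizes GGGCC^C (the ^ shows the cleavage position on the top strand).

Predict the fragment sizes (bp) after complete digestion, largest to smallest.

ApaI sites (GGGCCC) start at positions 124, 151, 164.
ApaI cuts after base 5 of each site (before the last base), so after positions 128, 155, 168.
Linear molecule, 3 cuts → 4 fragments:
  1–128 → 128 bp
  129–155 → 27 bp
  156–168 → 13 bp
  169–182 → 14 bp
Sorted largest to smallest: 128, 27, 14, 13 bp.

128, 27, 14, 13 bp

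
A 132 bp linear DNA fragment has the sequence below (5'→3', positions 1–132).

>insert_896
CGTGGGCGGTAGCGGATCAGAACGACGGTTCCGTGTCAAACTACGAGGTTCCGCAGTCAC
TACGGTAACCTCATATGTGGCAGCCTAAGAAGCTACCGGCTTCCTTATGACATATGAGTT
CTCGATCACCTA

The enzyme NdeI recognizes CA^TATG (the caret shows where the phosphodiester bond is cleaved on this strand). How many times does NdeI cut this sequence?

2

CATATG occurs starting at positions 72, 111.
NdeI cuts at 2 sites.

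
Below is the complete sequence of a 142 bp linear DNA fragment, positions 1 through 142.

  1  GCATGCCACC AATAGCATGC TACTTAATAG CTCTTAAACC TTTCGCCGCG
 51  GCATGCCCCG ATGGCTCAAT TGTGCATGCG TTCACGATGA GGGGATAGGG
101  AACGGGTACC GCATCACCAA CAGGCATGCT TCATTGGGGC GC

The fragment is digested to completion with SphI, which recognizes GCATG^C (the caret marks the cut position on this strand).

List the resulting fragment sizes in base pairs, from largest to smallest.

50, 36, 23, 14, 14, 5 bp

SphI sites (GCATGC) start at positions 1, 15, 51, 74, 124.
SphI cuts after base 5 of each site (before the last base), so after positions 5, 19, 55, 78, 128.
Linear molecule, 5 cuts → 6 fragments:
  1–5 → 5 bp
  6–19 → 14 bp
  20–55 → 36 bp
  56–78 → 23 bp
  79–128 → 50 bp
  129–142 → 14 bp
Sorted largest to smallest: 50, 36, 23, 14, 14, 5 bp.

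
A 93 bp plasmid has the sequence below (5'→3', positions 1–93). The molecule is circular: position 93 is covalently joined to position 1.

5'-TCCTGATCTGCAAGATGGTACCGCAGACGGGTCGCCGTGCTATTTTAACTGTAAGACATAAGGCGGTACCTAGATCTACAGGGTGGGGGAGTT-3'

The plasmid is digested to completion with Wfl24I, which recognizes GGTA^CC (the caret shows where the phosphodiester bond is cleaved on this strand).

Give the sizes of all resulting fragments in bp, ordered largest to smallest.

Wfl24I sites (GGTACC) start at positions 17, 65.
Wfl24I cuts after base 4 of each site, so after positions 20, 68.
Circular molecule, 2 cuts → 2 fragments:
  21–68 → 48 bp
  69–93 then 1–20 → 25 + 20 = 45 bp
Sorted largest to smallest: 48, 45 bp.

48, 45 bp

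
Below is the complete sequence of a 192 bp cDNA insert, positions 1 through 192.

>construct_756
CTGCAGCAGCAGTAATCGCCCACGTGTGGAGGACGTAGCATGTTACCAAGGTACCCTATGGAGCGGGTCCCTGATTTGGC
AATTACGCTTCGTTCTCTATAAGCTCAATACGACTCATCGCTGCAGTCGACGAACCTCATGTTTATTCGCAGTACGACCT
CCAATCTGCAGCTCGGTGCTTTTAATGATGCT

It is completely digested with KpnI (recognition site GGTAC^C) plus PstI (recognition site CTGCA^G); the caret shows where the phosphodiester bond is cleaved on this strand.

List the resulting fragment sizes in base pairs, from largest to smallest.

The KpnI site (GGTACC) starts at position 50.
KpnI cuts after base 5 of each site (before the last base), so after position 54.
PstI sites (CTGCAG) start at positions 1, 121, 166.
PstI cuts after base 5 of each site (before the last base), so after positions 5, 125, 170.
Combined cut positions: 5, 54, 125, 170.
Linear molecule, 4 cuts → 5 fragments:
  1–5 → 5 bp
  6–54 → 49 bp
  55–125 → 71 bp
  126–170 → 45 bp
  171–192 → 22 bp
Sorted largest to smallest: 71, 49, 45, 22, 5 bp.

71, 49, 45, 22, 5 bp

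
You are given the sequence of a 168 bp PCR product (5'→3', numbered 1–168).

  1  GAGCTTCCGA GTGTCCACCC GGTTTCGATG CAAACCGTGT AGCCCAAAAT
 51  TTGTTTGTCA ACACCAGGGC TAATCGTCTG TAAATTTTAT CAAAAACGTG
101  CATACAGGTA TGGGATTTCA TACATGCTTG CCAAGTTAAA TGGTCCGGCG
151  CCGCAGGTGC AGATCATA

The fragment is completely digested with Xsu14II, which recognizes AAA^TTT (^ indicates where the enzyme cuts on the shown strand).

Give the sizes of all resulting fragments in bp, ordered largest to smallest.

84, 49, 35 bp

Xsu14II sites (AAATTT) start at positions 47, 82.
Xsu14II cuts after base 3 of each site, so after positions 49, 84.
Linear molecule, 2 cuts → 3 fragments:
  1–49 → 49 bp
  50–84 → 35 bp
  85–168 → 84 bp
Sorted largest to smallest: 84, 49, 35 bp.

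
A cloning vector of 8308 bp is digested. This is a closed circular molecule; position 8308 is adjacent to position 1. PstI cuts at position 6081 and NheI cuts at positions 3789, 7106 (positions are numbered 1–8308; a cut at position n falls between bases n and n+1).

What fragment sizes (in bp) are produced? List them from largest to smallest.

4991, 2292, 1025 bp

Combined cut positions (sorted): 3789, 6081, 7106.
Circular molecule, 3 cuts → 3 fragments:
  6081 − 3789 = 2292 bp
  7106 − 6081 = 1025 bp
  wrap: 8308 − 7106 + 3789 = 4991 bp
Sorted largest to smallest: 4991, 2292, 1025 bp.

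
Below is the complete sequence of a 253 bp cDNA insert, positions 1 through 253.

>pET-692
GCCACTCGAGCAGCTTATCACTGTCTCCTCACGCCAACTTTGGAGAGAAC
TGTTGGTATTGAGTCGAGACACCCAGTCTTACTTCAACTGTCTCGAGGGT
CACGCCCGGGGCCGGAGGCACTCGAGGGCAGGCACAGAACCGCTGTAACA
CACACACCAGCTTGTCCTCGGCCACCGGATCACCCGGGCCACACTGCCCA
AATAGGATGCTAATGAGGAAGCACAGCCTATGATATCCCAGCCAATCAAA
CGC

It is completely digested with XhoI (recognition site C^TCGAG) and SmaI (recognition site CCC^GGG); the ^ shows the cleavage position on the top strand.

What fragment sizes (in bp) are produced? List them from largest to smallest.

87, 68, 64, 15, 14, 5 bp

XhoI sites (CTCGAG) start at positions 5, 92, 121.
XhoI cuts after the first base of each site, so after positions 5, 92, 121.
SmaI sites (CCCGGG) start at positions 105, 183.
SmaI cuts after base 3 of each site, so after positions 107, 185.
Combined cut positions: 5, 92, 107, 121, 185.
Linear molecule, 5 cuts → 6 fragments:
  1–5 → 5 bp
  6–92 → 87 bp
  93–107 → 15 bp
  108–121 → 14 bp
  122–185 → 64 bp
  186–253 → 68 bp
Sorted largest to smallest: 87, 68, 64, 15, 14, 5 bp.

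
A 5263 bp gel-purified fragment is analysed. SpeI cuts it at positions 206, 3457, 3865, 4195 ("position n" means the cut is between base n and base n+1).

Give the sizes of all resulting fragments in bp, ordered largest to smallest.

Linear molecule, 4 cuts → 5 fragments:
  206 − 0 = 206 bp
  3457 − 206 = 3251 bp
  3865 − 3457 = 408 bp
  4195 − 3865 = 330 bp
  5263 − 4195 = 1068 bp
Sorted largest to smallest: 3251, 1068, 408, 330, 206 bp.

3251, 1068, 408, 330, 206 bp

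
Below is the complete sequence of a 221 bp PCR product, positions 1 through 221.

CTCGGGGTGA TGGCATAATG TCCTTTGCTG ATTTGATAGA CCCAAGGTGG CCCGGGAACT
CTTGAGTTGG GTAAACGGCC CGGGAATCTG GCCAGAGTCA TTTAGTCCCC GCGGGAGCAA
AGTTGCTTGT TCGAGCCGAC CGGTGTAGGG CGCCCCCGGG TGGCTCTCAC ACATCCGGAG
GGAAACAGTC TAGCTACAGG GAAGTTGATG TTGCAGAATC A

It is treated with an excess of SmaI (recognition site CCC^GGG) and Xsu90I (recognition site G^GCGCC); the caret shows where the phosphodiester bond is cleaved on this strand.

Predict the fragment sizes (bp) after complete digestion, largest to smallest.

68, 64, 53, 28, 8 bp

SmaI sites (CCCGGG) start at positions 51, 79, 155.
SmaI cuts after base 3 of each site, so after positions 53, 81, 157.
The Xsu90I site (GGCGCC) starts at position 149.
Xsu90I cuts after the first base of each site, so after position 149.
Combined cut positions: 53, 81, 149, 157.
Linear molecule, 4 cuts → 5 fragments:
  1–53 → 53 bp
  54–81 → 28 bp
  82–149 → 68 bp
  150–157 → 8 bp
  158–221 → 64 bp
Sorted largest to smallest: 68, 64, 53, 28, 8 bp.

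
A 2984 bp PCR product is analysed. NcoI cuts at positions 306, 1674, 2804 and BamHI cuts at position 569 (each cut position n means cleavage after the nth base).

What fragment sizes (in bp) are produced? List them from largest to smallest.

1130, 1105, 306, 263, 180 bp

Combined cut positions (sorted): 306, 569, 1674, 2804.
Linear molecule, 4 cuts → 5 fragments:
  306 − 0 = 306 bp
  569 − 306 = 263 bp
  1674 − 569 = 1105 bp
  2804 − 1674 = 1130 bp
  2984 − 2804 = 180 bp
Sorted largest to smallest: 1130, 1105, 306, 263, 180 bp.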